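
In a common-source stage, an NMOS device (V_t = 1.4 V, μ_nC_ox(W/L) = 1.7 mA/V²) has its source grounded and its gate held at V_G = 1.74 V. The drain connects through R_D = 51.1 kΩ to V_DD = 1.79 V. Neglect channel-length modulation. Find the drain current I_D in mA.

I_D = 0.0338 mA

V_GS = V_G = 1.74 V, so V_ov = 1.74 − 1.4 = 0.34 V.
Assume saturation: I_D = ½ k_n V_ov² = 0.5 × 1.7 × 0.34² = 0.0983 mA, giving V_DS = V_DD − I_D R_D = 1.79 − 0.0983 × 51.1 = -3.23 V.
But -3.23 V < V_ov = 0.34 V, so the device is actually in triode.
In triode I_D = k_n[V_ov V_DS − ½ V_DS²] and I_D = (V_DD − V_DS)/R_D. Equating: 43.4 V_DS² − 30.54 V_DS + 1.79 = 0, giving V_DS = 0.0645 V (the root below V_ov).
I_D = (1.79 − 0.0645) / 51.1 = 0.0338 mA.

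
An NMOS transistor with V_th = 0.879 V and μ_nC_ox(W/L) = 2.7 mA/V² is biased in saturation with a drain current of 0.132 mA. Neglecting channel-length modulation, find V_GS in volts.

In saturation I_D = ½ k_n (V_GS − V_th)², so V_GS − V_th = √(2 I_D / k_n) = √(2 × 0.132 / 2.7) = 0.313 V.
V_GS = 0.879 + 0.313 = 1.19 V.

V_GS = 1.19 V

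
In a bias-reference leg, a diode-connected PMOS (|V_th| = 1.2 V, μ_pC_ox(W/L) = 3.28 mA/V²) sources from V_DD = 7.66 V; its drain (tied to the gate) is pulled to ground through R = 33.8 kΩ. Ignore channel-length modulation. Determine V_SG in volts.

With gate tied to drain, V_SG = V_SD ≥ V_SG − |V_th|, so the device is in saturation.
KCL at the drain: ½ k_p (V_SG − |V_th|)² = (V_DD − V_SG)/R.
Let x = V_SG − 1.2. Then 55.4 x² + x − 6.46 = 0, giving x = 0.332 V (positive root), so V_SG = 1.53 V.
I_D = (V_DD − V_SG)/R = (7.66 − 1.53) / 33.8 = 0.181 mA.

V_SG = 1.53 V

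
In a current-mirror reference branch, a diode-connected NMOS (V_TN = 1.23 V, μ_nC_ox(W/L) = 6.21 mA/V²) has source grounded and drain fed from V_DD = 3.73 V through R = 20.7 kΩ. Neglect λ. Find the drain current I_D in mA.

I_D = 0.112 mA

With gate tied to drain, V_GS = V_DS ≥ V_GS − V_TN, so the device is in saturation.
KCL at the drain: ½ k_n (V_GS − V_TN)² = (V_DD − V_GS)/R.
Let x = V_GS − 1.23. Then 64.3 x² + x − 2.5 = 0, giving x = 0.19 V (positive root), so V_GS = 1.42 V.
I_D = (V_DD − V_GS)/R = (3.73 − 1.42) / 20.7 = 0.112 mA.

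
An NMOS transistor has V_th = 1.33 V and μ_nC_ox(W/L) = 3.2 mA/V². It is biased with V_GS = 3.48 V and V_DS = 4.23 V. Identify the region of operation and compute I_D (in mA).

V_ov = V_GS − V_th = 3.48 − 1.33 = 2.15 V.
Since V_DS = 4.23 V ≥ V_ov = 2.15 V, the device is in saturation.
I_D = ½ k_n V_ov² = 0.5 × 3.2 × 2.15² = 7.4 mA.

Saturation; I_D = 7.40 mA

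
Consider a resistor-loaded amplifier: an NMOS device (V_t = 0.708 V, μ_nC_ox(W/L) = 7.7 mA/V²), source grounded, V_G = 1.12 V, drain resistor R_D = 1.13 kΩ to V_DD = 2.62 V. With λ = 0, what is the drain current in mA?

I_D = 0.654 mA

V_GS = V_G = 1.12 V, so V_ov = 1.12 − 0.708 = 0.412 V.
Assume saturation: I_D = ½ k_n V_ov² = 0.5 × 7.7 × 0.412² = 0.654 mA, giving V_DS = V_DD − I_D R_D = 2.62 − 0.654 × 1.13 = 1.88 V.
V_DS = 1.88 V ≥ V_ov = 0.412 V, confirming saturation.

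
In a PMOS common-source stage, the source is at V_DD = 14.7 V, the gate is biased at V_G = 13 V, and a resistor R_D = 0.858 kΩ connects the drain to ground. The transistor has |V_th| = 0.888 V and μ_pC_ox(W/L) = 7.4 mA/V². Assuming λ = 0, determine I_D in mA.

I_D = 2.44 mA

V_SG = V_DD − V_G = 14.7 − 13 = 1.7 V, so V_ov = 1.7 − 0.888 = 0.812 V.
Assume saturation: I_D = ½ k_p V_ov² = 0.5 × 7.4 × 0.812² = 2.44 mA, giving V_SD = V_DD − I_D R_D = 14.7 − 2.44 × 0.858 = 12.6 V.
V_SD = 12.6 V ≥ V_ov = 0.812 V, confirming saturation.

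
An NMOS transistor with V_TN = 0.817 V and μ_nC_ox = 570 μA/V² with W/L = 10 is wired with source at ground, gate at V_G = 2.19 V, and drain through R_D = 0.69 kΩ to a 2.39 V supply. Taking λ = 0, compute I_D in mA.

V_GS = V_G = 2.19 V, so V_ov = 2.19 − 0.817 = 1.37 V.
k_n = μ_nC_ox · (W/L) = 5.7 mA/V².
Assume saturation: I_D = ½ k_n V_ov² = 0.5 × 5.7 × 1.37² = 5.37 mA, giving V_DS = V_DD − I_D R_D = 2.39 − 5.37 × 0.69 = -1.32 V.
But -1.32 V < V_ov = 1.37 V, so the device is actually in triode.
In triode I_D = k_n[V_ov V_DS − ½ V_DS²] and I_D = (V_DD − V_DS)/R_D. Equating: 1.97 V_DS² − 6.4 V_DS + 2.39 = 0, giving V_DS = 0.43 V (the root below V_ov).
I_D = (2.39 − 0.43) / 0.69 = 2.84 mA.

I_D = 2.84 mA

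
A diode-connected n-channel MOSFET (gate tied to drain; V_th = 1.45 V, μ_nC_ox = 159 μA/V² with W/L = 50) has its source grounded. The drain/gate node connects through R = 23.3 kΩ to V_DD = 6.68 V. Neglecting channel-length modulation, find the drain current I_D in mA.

With gate tied to drain, V_GS = V_DS ≥ V_GS − V_th, so the device is in saturation.
k_n = μ_nC_ox · (W/L) = 7.95 mA/V².
KCL at the drain: ½ k_n (V_GS − V_th)² = (V_DD − V_GS)/R.
Let x = V_GS − 1.45. Then 92.6 x² + x − 5.23 = 0, giving x = 0.232 V (positive root), so V_GS = 1.68 V.
I_D = (V_DD − V_GS)/R = (6.68 − 1.68) / 23.3 = 0.214 mA.

I_D = 0.214 mA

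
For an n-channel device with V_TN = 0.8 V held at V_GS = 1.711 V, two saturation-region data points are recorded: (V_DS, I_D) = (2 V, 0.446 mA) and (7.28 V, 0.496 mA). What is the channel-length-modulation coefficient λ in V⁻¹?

With V_GS fixed, I_D ∝ (1 + λ V_DS) in saturation, so I_D2/I_D1 = (1 + λ V_DS2)/(1 + λ V_DS1).
0.496/0.446 = 1.112 = (1 + 7.28 λ)/(1 + 2 λ).
Solving: λ (I_D1 V_DS2 − I_D2 V_DS1) = I_D2 − I_D1, so λ = (0.496 − 0.446) / (0.446 × 7.28 − 0.496 × 2) = 0.05 / 2.25 = 0.0222 V⁻¹.

λ = 0.0222 V⁻¹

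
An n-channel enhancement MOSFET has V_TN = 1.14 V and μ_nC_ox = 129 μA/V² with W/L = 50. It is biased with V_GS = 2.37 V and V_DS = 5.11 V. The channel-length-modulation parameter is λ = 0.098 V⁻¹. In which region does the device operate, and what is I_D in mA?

Saturation; I_D = 7.32 mA

k_n = μ_nC_ox · (W/L) = 6.45 mA/V².
V_ov = V_GS − V_TN = 2.37 − 1.14 = 1.23 V.
Since V_DS = 5.11 V ≥ V_ov = 1.23 V, the device is in saturation.
I_D = ½ k_n V_ov² (1 + λ V_DS) = 0.5 × 6.45 × 1.23² × (1 + 0.098 × 5.11) = 7.32 mA.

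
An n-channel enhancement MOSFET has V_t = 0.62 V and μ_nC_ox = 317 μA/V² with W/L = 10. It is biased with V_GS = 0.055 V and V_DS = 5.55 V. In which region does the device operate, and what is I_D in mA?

Cutoff; I_D = 0 mA

V_GS = 0.055 V < V_t = 0.62 V, so the transistor is in cutoff.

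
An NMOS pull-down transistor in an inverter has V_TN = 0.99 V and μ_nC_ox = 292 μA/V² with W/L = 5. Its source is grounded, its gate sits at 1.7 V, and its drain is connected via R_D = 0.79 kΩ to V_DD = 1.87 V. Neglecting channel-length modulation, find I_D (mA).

I_D = 0.368 mA

V_GS = V_G = 1.7 V, so V_ov = 1.7 − 0.99 = 0.71 V.
k_n = μ_nC_ox · (W/L) = 1.46 mA/V².
Assume saturation: I_D = ½ k_n V_ov² = 0.5 × 1.46 × 0.71² = 0.368 mA, giving V_DS = V_DD − I_D R_D = 1.87 − 0.368 × 0.79 = 1.58 V.
V_DS = 1.58 V ≥ V_ov = 0.71 V, confirming saturation.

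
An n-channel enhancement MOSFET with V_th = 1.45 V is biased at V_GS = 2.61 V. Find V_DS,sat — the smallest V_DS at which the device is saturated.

V_DS,sat = 1.16 V

The boundary between triode and saturation is V_DS = V_GS − V_th = V_ov.
V_ov = 2.61 − 1.45 = 1.16 V.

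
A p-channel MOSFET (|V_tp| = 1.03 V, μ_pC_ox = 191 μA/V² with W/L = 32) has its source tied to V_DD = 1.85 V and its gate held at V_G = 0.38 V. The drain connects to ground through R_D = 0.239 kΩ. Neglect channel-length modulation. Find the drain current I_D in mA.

I_D = 0.592 mA

V_SG = V_DD − V_G = 1.85 − 0.38 = 1.47 V, so V_ov = 1.47 − 1.03 = 0.44 V.
k_p = μ_pC_ox · (W/L) = 6.112 mA/V².
Assume saturation: I_D = ½ k_p V_ov² = 0.5 × 6.112 × 0.44² = 0.592 mA, giving V_SD = V_DD − I_D R_D = 1.85 − 0.592 × 0.239 = 1.71 V.
V_SD = 1.71 V ≥ V_ov = 0.44 V, confirming saturation.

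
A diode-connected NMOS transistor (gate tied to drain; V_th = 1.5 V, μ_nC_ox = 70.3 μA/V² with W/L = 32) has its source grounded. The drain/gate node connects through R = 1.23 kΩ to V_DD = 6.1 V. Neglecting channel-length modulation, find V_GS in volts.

With gate tied to drain, V_GS = V_DS ≥ V_GS − V_th, so the device is in saturation.
k_n = μ_nC_ox · (W/L) = 2.25 mA/V².
KCL at the drain: ½ k_n (V_GS − V_th)² = (V_DD − V_GS)/R.
Let x = V_GS − 1.5. Then 1.38 x² + x − 4.6 = 0, giving x = 1.5 V (positive root), so V_GS = 3 V.
I_D = (V_DD − V_GS)/R = (6.1 − 3) / 1.23 = 2.52 mA.

V_GS = 3.00 V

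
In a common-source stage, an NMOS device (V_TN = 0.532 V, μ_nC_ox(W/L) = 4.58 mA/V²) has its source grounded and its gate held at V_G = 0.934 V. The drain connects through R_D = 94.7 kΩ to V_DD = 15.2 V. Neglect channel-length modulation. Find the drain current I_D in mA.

V_GS = V_G = 0.934 V, so V_ov = 0.934 − 0.532 = 0.402 V.
Assume saturation: I_D = ½ k_n V_ov² = 0.5 × 4.58 × 0.402² = 0.37 mA, giving V_DS = V_DD − I_D R_D = 15.2 − 0.37 × 94.7 = -19.8 V.
But -19.8 V < V_ov = 0.402 V, so the device is actually in triode.
In triode I_D = k_n[V_ov V_DS − ½ V_DS²] and I_D = (V_DD − V_DS)/R_D. Equating: 217 V_DS² − 175.4 V_DS + 15.2 = 0, giving V_DS = 0.0987 V (the root below V_ov).
I_D = (15.2 − 0.0987) / 94.7 = 0.159 mA.

I_D = 0.159 mA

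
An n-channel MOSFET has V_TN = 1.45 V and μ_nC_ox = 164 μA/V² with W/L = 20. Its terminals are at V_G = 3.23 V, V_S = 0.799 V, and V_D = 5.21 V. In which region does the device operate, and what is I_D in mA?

Saturation; I_D = 1.58 mA

V_GS = V_G − V_S = 3.23 − 0.799 = 2.43 V; V_DS = V_D − V_S = 5.21 − 0.799 = 4.41 V.
k_n = μ_nC_ox · (W/L) = 3.28 mA/V².
V_ov = V_GS − V_TN = 2.43 − 1.45 = 0.981 V.
Since V_DS = 4.41 V ≥ V_ov = 0.981 V, the device is in saturation.
I_D = ½ k_n V_ov² = 0.5 × 3.28 × 0.981² = 1.58 mA.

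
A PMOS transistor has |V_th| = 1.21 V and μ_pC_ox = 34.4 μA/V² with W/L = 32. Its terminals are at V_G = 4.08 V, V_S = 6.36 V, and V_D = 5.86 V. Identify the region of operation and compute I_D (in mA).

Triode; I_D = 0.451 mA

V_SG = V_S − V_G = 6.36 − 4.08 = 2.28 V; V_SD = V_S − V_D = 6.36 − 5.86 = 0.5 V.
k_p = μ_pC_ox · (W/L) = 1.101 mA/V².
V_ov = V_SG − |V_th| = 2.28 − 1.21 = 1.07 V.
Since V_SD = 0.5 V < V_ov = 1.07 V, the device is in the triode region.
I_D = k_p [V_ov · V_SD − ½ V_SD²] = 1.101 × [1.07 × 0.5 − 0.5 × 0.5²] = 0.451 mA.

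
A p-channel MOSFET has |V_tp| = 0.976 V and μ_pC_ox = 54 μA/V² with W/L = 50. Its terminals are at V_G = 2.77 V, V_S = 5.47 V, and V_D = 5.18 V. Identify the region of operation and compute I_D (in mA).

Triode; I_D = 1.24 mA

V_SG = V_S − V_G = 5.47 − 2.77 = 2.7 V; V_SD = V_S − V_D = 5.47 − 5.18 = 0.29 V.
k_p = μ_pC_ox · (W/L) = 2.7 mA/V².
V_ov = V_SG − |V_tp| = 2.7 − 0.976 = 1.72 V.
Since V_SD = 0.29 V < V_ov = 1.72 V, the device is in the triode region.
I_D = k_p [V_ov · V_SD − ½ V_SD²] = 2.7 × [1.72 × 0.29 − 0.5 × 0.29²] = 1.24 mA.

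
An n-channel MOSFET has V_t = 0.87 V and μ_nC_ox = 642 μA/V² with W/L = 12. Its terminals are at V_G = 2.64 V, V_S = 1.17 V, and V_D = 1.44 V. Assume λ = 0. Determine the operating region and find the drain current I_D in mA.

Triode; I_D = 0.967 mA

V_GS = V_G − V_S = 2.64 − 1.17 = 1.47 V; V_DS = V_D − V_S = 1.44 − 1.17 = 0.27 V.
k_n = μ_nC_ox · (W/L) = 7.704 mA/V².
V_ov = V_GS − V_t = 1.47 − 0.87 = 0.6 V.
Since V_DS = 0.27 V < V_ov = 0.6 V, the device is in the triode region.
I_D = k_n [V_ov · V_DS − ½ V_DS²] = 7.704 × [0.6 × 0.27 − 0.5 × 0.27²] = 0.967 mA.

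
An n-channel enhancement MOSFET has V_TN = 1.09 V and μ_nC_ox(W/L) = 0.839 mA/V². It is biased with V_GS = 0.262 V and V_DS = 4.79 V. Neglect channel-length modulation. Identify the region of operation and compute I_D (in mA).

Cutoff; I_D = 0 mA

V_GS = 0.262 V < V_TN = 1.09 V, so the transistor is in cutoff.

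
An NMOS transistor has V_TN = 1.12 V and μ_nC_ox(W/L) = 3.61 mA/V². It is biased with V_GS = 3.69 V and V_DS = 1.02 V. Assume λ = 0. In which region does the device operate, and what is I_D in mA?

V_ov = V_GS − V_TN = 3.69 − 1.12 = 2.57 V.
Since V_DS = 1.02 V < V_ov = 2.57 V, the device is in the triode region.
I_D = k_n [V_ov · V_DS − ½ V_DS²] = 3.61 × [2.57 × 1.02 − 0.5 × 1.02²] = 7.59 mA.

Triode; I_D = 7.59 mA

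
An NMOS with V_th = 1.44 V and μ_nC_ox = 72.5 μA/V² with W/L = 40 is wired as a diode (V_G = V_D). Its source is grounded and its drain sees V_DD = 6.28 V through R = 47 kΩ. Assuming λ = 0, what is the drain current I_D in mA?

I_D = 0.0975 mA

With gate tied to drain, V_GS = V_DS ≥ V_GS − V_th, so the device is in saturation.
k_n = μ_nC_ox · (W/L) = 2.9 mA/V².
KCL at the drain: ½ k_n (V_GS − V_th)² = (V_DD − V_GS)/R.
Let x = V_GS − 1.44. Then 68.1 x² + x − 4.84 = 0, giving x = 0.259 V (positive root), so V_GS = 1.7 V.
I_D = (V_DD − V_GS)/R = (6.28 − 1.7) / 47 = 0.0975 mA.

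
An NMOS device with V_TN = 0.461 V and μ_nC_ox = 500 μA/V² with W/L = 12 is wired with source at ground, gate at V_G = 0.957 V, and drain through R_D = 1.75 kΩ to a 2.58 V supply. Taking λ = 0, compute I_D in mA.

V_GS = V_G = 0.957 V, so V_ov = 0.957 − 0.461 = 0.496 V.
k_n = μ_nC_ox · (W/L) = 6 mA/V².
Assume saturation: I_D = ½ k_n V_ov² = 0.5 × 6 × 0.496² = 0.738 mA, giving V_DS = V_DD − I_D R_D = 2.58 − 0.738 × 1.75 = 1.29 V.
V_DS = 1.29 V ≥ V_ov = 0.496 V, confirming saturation.

I_D = 0.738 mA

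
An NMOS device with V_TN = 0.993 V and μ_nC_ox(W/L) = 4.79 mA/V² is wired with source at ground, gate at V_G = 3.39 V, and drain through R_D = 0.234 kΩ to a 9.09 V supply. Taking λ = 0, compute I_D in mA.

I_D = 13.8 mA

V_GS = V_G = 3.39 V, so V_ov = 3.39 − 0.993 = 2.4 V.
Assume saturation: I_D = ½ k_n V_ov² = 0.5 × 4.79 × 2.4² = 13.8 mA, giving V_DS = V_DD − I_D R_D = 9.09 − 13.8 × 0.234 = 5.87 V.
V_DS = 5.87 V ≥ V_ov = 2.4 V, confirming saturation.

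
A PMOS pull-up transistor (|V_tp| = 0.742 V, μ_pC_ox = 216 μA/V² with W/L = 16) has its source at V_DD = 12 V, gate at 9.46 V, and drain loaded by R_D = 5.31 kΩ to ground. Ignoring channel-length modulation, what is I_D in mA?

V_SG = V_DD − V_G = 12 − 9.46 = 2.54 V, so V_ov = 2.54 − 0.742 = 1.8 V.
k_p = μ_pC_ox · (W/L) = 3.456 mA/V².
Assume saturation: I_D = ½ k_p V_ov² = 0.5 × 3.456 × 1.8² = 5.59 mA, giving V_SD = V_DD − I_D R_D = 12 − 5.59 × 5.31 = -17.7 V.
But -17.7 V < V_ov = 1.8 V, so the device is actually in triode.
In triode I_D = k_p[V_ov V_SD − ½ V_SD²] and I_D = (V_DD − V_SD)/R_D. Equating: 9.18 V_SD² − 34 V_SD + 12 = 0, giving V_SD = 0.395 V (the root below V_ov).
I_D = (12 − 0.395) / 5.31 = 2.19 mA.

I_D = 2.19 mA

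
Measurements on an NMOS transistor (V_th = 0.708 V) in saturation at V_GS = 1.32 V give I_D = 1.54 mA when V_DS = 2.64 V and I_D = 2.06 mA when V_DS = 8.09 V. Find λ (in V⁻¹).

λ = 0.0741 V⁻¹

With V_GS fixed, I_D ∝ (1 + λ V_DS) in saturation, so I_D2/I_D1 = (1 + λ V_DS2)/(1 + λ V_DS1).
2.06/1.54 = 1.338 = (1 + 8.09 λ)/(1 + 2.64 λ).
Solving: λ (I_D1 V_DS2 − I_D2 V_DS1) = I_D2 − I_D1, so λ = (2.06 − 1.54) / (1.54 × 8.09 − 2.06 × 2.64) = 0.52 / 7.02 = 0.0741 V⁻¹.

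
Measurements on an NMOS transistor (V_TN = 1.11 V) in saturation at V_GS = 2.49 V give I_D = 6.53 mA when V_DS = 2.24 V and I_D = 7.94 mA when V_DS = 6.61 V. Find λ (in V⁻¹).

With V_GS fixed, I_D ∝ (1 + λ V_DS) in saturation, so I_D2/I_D1 = (1 + λ V_DS2)/(1 + λ V_DS1).
7.94/6.53 = 1.216 = (1 + 6.61 λ)/(1 + 2.24 λ).
Solving: λ (I_D1 V_DS2 − I_D2 V_DS1) = I_D2 − I_D1, so λ = (7.94 − 6.53) / (6.53 × 6.61 − 7.94 × 2.24) = 1.41 / 25.4 = 0.0556 V⁻¹.

λ = 0.0556 V⁻¹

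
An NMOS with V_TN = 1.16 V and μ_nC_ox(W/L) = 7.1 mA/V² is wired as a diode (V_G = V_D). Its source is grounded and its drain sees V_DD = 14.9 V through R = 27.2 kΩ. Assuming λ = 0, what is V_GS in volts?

V_GS = 1.53 V

With gate tied to drain, V_GS = V_DS ≥ V_GS − V_TN, so the device is in saturation.
KCL at the drain: ½ k_n (V_GS − V_TN)² = (V_DD − V_GS)/R.
Let x = V_GS − 1.16. Then 96.6 x² + x − 13.74 = 0, giving x = 0.372 V (positive root), so V_GS = 1.53 V.
I_D = (V_DD − V_GS)/R = (14.9 − 1.53) / 27.2 = 0.491 mA.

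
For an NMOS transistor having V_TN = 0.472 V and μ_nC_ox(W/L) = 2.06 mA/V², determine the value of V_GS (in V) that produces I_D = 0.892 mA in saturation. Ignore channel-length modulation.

In saturation I_D = ½ k_n (V_GS − V_TN)², so V_GS − V_TN = √(2 I_D / k_n) = √(2 × 0.892 / 2.06) = 0.931 V.
V_GS = 0.472 + 0.931 = 1.4 V.

V_GS = 1.40 V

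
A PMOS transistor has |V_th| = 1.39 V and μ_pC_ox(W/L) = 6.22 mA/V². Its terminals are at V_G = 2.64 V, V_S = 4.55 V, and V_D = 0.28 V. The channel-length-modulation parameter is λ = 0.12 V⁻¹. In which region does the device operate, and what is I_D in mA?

Saturation; I_D = 1.27 mA

V_SG = V_S − V_G = 4.55 − 2.64 = 1.91 V; V_SD = V_S − V_D = 4.55 − 0.28 = 4.27 V.
V_ov = V_SG − |V_th| = 1.91 − 1.39 = 0.52 V.
Since V_SD = 4.27 V ≥ V_ov = 0.52 V, the device is in saturation.
I_D = ½ k_p V_ov² (1 + λ V_SD) = 0.5 × 6.22 × 0.52² × (1 + 0.12 × 4.27) = 1.27 mA.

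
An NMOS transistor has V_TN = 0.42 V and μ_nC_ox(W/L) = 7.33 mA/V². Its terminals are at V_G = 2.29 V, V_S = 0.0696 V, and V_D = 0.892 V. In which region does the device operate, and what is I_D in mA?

V_GS = V_G − V_S = 2.29 − 0.0696 = 2.22 V; V_DS = V_D − V_S = 0.892 − 0.0696 = 0.822 V.
V_ov = V_GS − V_TN = 2.22 − 0.42 = 1.8 V.
Since V_DS = 0.822 V < V_ov = 1.8 V, the device is in the triode region.
I_D = k_n [V_ov · V_DS − ½ V_DS²] = 7.33 × [1.8 × 0.822 − 0.5 × 0.822²] = 8.37 mA.

Triode; I_D = 8.37 mA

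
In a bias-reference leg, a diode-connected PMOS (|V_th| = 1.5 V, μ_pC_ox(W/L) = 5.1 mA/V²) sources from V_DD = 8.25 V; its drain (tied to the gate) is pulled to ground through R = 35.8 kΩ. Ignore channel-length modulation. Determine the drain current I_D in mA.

With gate tied to drain, V_SG = V_SD ≥ V_SG − |V_th|, so the device is in saturation.
KCL at the drain: ½ k_p (V_SG − |V_th|)² = (V_DD − V_SG)/R.
Let x = V_SG − 1.5. Then 91.3 x² + x − 6.75 = 0, giving x = 0.266 V (positive root), so V_SG = 1.77 V.
I_D = (V_DD − V_SG)/R = (8.25 − 1.77) / 35.8 = 0.181 mA.

I_D = 0.181 mA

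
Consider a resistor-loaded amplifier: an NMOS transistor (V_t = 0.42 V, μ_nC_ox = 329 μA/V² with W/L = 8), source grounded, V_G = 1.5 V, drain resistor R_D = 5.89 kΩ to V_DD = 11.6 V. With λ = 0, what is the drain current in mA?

I_D = 1.53 mA

V_GS = V_G = 1.5 V, so V_ov = 1.5 − 0.42 = 1.08 V.
k_n = μ_nC_ox · (W/L) = 2.632 mA/V².
Assume saturation: I_D = ½ k_n V_ov² = 0.5 × 2.632 × 1.08² = 1.53 mA, giving V_DS = V_DD − I_D R_D = 11.6 − 1.53 × 5.89 = 2.56 V.
V_DS = 2.56 V ≥ V_ov = 1.08 V, confirming saturation.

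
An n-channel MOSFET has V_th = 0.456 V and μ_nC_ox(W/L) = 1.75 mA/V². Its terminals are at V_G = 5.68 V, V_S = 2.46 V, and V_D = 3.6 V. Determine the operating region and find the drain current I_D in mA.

Triode; I_D = 4.38 mA

V_GS = V_G − V_S = 5.68 − 2.46 = 3.22 V; V_DS = V_D − V_S = 3.6 − 2.46 = 1.14 V.
V_ov = V_GS − V_th = 3.22 − 0.456 = 2.76 V.
Since V_DS = 1.14 V < V_ov = 2.76 V, the device is in the triode region.
I_D = k_n [V_ov · V_DS − ½ V_DS²] = 1.75 × [2.76 × 1.14 − 0.5 × 1.14²] = 4.38 mA.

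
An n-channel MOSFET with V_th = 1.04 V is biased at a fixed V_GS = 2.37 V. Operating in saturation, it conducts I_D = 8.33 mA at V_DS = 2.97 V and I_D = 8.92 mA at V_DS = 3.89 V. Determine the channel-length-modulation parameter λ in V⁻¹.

With V_GS fixed, I_D ∝ (1 + λ V_DS) in saturation, so I_D2/I_D1 = (1 + λ V_DS2)/(1 + λ V_DS1).
8.92/8.33 = 1.071 = (1 + 3.89 λ)/(1 + 2.97 λ).
Solving: λ (I_D1 V_DS2 − I_D2 V_DS1) = I_D2 − I_D1, so λ = (8.92 − 8.33) / (8.33 × 3.89 − 8.92 × 2.97) = 0.59 / 5.91 = 0.0998 V⁻¹.

λ = 0.0998 V⁻¹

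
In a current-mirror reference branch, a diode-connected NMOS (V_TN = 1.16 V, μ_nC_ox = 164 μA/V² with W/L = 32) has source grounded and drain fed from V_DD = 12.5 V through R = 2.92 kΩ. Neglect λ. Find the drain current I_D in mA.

With gate tied to drain, V_GS = V_DS ≥ V_GS − V_TN, so the device is in saturation.
k_n = μ_nC_ox · (W/L) = 5.248 mA/V².
KCL at the drain: ½ k_n (V_GS − V_TN)² = (V_DD − V_GS)/R.
Let x = V_GS − 1.16. Then 7.66 x² + x − 11.34 = 0, giving x = 1.15 V (positive root), so V_GS = 2.31 V.
I_D = (V_DD − V_GS)/R = (12.5 − 2.31) / 2.92 = 3.49 mA.

I_D = 3.49 mA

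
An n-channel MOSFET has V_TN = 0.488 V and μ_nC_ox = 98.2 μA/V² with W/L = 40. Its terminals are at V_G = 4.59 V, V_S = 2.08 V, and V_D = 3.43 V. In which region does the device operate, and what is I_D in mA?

V_GS = V_G − V_S = 4.59 − 2.08 = 2.51 V; V_DS = V_D − V_S = 3.43 − 2.08 = 1.35 V.
k_n = μ_nC_ox · (W/L) = 3.928 mA/V².
V_ov = V_GS − V_TN = 2.51 − 0.488 = 2.02 V.
Since V_DS = 1.35 V < V_ov = 2.02 V, the device is in the triode region.
I_D = k_n [V_ov · V_DS − ½ V_DS²] = 3.928 × [2.02 × 1.35 − 0.5 × 1.35²] = 7.14 mA.

Triode; I_D = 7.14 mA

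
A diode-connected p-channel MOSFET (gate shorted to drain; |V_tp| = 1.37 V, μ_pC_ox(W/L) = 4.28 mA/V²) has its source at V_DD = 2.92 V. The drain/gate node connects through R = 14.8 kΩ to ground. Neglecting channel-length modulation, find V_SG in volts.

V_SG = 1.58 V

With gate tied to drain, V_SG = V_SD ≥ V_SG − |V_tp|, so the device is in saturation.
KCL at the drain: ½ k_p (V_SG − |V_tp|)² = (V_DD − V_SG)/R.
Let x = V_SG − 1.37. Then 31.7 x² + x − 1.55 = 0, giving x = 0.206 V (positive root), so V_SG = 1.58 V.
I_D = (V_DD − V_SG)/R = (2.92 − 1.58) / 14.8 = 0.0908 mA.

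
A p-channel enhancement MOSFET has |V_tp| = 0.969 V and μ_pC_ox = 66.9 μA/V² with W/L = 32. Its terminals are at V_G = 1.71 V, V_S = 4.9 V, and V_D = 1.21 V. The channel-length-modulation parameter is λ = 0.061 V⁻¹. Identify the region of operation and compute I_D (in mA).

V_SG = V_S − V_G = 4.9 − 1.71 = 3.19 V; V_SD = V_S − V_D = 4.9 − 1.21 = 3.69 V.
k_p = μ_pC_ox · (W/L) = 2.141 mA/V².
V_ov = V_SG − |V_tp| = 3.19 − 0.969 = 2.22 V.
Since V_SD = 3.69 V ≥ V_ov = 2.22 V, the device is in saturation.
I_D = ½ k_p V_ov² (1 + λ V_SD) = 0.5 × 2.141 × 2.22² × (1 + 0.061 × 3.69) = 6.47 mA.

Saturation; I_D = 6.47 mA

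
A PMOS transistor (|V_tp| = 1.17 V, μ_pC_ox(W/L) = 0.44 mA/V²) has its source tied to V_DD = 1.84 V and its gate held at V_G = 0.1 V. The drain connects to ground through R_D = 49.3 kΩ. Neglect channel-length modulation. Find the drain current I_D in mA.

V_SG = V_DD − V_G = 1.84 − 0.1 = 1.74 V, so V_ov = 1.74 − 1.17 = 0.57 V.
Assume saturation: I_D = ½ k_p V_ov² = 0.5 × 0.44 × 0.57² = 0.0715 mA, giving V_SD = V_DD − I_D R_D = 1.84 − 0.0715 × 49.3 = -1.68 V.
But -1.68 V < V_ov = 0.57 V, so the device is actually in triode.
In triode I_D = k_p[V_ov V_SD − ½ V_SD²] and I_D = (V_DD − V_SD)/R_D. Equating: 10.8 V_SD² − 13.36 V_SD + 1.84 = 0, giving V_SD = 0.158 V (the root below V_ov).
I_D = (1.84 − 0.158) / 49.3 = 0.0341 mA.

I_D = 0.0341 mA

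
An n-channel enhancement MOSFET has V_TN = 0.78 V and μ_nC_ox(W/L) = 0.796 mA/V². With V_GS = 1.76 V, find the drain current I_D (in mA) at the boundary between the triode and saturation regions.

I_D = 0.382 mA

At the boundary V_DS = V_ov = V_GS − V_TN = 1.76 − 0.78 = 0.98 V.
I_D = ½ k_n V_ov² = 0.5 × 0.796 × 0.98² = 0.382 mA.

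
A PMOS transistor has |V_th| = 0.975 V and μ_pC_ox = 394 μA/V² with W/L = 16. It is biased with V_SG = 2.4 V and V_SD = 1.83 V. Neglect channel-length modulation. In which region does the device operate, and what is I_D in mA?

k_p = μ_pC_ox · (W/L) = 6.304 mA/V².
V_ov = V_SG − |V_th| = 2.4 − 0.975 = 1.42 V.
Since V_SD = 1.83 V ≥ V_ov = 1.42 V, the device is in saturation.
I_D = ½ k_p V_ov² = 0.5 × 6.304 × 1.42² = 6.4 mA.

Saturation; I_D = 6.40 mA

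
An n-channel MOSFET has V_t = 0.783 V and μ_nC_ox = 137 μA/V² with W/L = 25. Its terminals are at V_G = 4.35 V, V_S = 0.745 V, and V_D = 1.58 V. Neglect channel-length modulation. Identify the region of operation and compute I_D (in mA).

V_GS = V_G − V_S = 4.35 − 0.745 = 3.6 V; V_DS = V_D − V_S = 1.58 − 0.745 = 0.835 V.
k_n = μ_nC_ox · (W/L) = 3.425 mA/V².
V_ov = V_GS − V_t = 3.6 − 0.783 = 2.82 V.
Since V_DS = 0.835 V < V_ov = 2.82 V, the device is in the triode region.
I_D = k_n [V_ov · V_DS − ½ V_DS²] = 3.425 × [2.82 × 0.835 − 0.5 × 0.835²] = 6.88 mA.

Triode; I_D = 6.88 mA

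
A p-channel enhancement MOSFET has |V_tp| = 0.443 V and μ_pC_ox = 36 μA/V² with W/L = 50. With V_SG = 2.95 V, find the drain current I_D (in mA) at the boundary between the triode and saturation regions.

At the boundary V_SD = V_ov = V_SG − |V_tp| = 2.95 − 0.443 = 2.51 V.
k_p = μ_pC_ox · (W/L) = 1.8 mA/V².
I_D = ½ k_p V_ov² = 0.5 × 1.8 × 2.51² = 5.66 mA.

I_D = 5.66 mA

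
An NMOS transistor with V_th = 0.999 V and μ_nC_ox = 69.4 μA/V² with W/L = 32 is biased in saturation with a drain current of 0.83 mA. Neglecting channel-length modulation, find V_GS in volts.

k_n = μ_nC_ox · (W/L) = 2.221 mA/V².
In saturation I_D = ½ k_n (V_GS − V_th)², so V_GS − V_th = √(2 I_D / k_n) = √(2 × 0.83 / 2.221) = 0.865 V.
V_GS = 0.999 + 0.865 = 1.86 V.

V_GS = 1.86 V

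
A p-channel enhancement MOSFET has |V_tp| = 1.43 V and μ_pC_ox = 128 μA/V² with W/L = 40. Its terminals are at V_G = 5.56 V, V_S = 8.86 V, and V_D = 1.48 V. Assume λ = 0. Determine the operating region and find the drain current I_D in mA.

Saturation; I_D = 8.95 mA

V_SG = V_S − V_G = 8.86 − 5.56 = 3.3 V; V_SD = V_S − V_D = 8.86 − 1.48 = 7.38 V.
k_p = μ_pC_ox · (W/L) = 5.12 mA/V².
V_ov = V_SG − |V_tp| = 3.3 − 1.43 = 1.87 V.
Since V_SD = 7.38 V ≥ V_ov = 1.87 V, the device is in saturation.
I_D = ½ k_p V_ov² = 0.5 × 5.12 × 1.87² = 8.95 mA.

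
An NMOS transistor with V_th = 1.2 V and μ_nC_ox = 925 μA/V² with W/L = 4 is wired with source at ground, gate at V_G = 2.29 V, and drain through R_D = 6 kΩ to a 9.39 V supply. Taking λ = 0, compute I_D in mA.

I_D = 1.49 mA

V_GS = V_G = 2.29 V, so V_ov = 2.29 − 1.2 = 1.09 V.
k_n = μ_nC_ox · (W/L) = 3.7 mA/V².
Assume saturation: I_D = ½ k_n V_ov² = 0.5 × 3.7 × 1.09² = 2.2 mA, giving V_DS = V_DD − I_D R_D = 9.39 − 2.2 × 6 = -3.8 V.
But -3.8 V < V_ov = 1.09 V, so the device is actually in triode.
In triode I_D = k_n[V_ov V_DS − ½ V_DS²] and I_D = (V_DD − V_DS)/R_D. Equating: 11.1 V_DS² − 25.2 V_DS + 9.39 = 0, giving V_DS = 0.47 V (the root below V_ov).
I_D = (9.39 − 0.47) / 6 = 1.49 mA.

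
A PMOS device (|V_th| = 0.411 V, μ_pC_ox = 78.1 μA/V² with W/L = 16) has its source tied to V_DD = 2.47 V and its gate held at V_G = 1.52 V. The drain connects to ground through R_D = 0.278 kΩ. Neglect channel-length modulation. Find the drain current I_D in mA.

V_SG = V_DD − V_G = 2.47 − 1.52 = 0.95 V, so V_ov = 0.95 − 0.411 = 0.539 V.
k_p = μ_pC_ox · (W/L) = 1.25 mA/V².
Assume saturation: I_D = ½ k_p V_ov² = 0.5 × 1.25 × 0.539² = 0.182 mA, giving V_SD = V_DD − I_D R_D = 2.47 − 0.182 × 0.278 = 2.42 V.
V_SD = 2.42 V ≥ V_ov = 0.539 V, confirming saturation.

I_D = 0.182 mA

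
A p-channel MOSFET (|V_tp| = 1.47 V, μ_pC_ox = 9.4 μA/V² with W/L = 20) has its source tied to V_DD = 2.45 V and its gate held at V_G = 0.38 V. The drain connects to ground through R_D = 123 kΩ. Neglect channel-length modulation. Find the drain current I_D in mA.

I_D = 0.0183 mA

V_SG = V_DD − V_G = 2.45 − 0.38 = 2.07 V, so V_ov = 2.07 − 1.47 = 0.6 V.
k_p = μ_pC_ox · (W/L) = 0.188 mA/V².
Assume saturation: I_D = ½ k_p V_ov² = 0.5 × 0.188 × 0.6² = 0.0338 mA, giving V_SD = V_DD − I_D R_D = 2.45 − 0.0338 × 123 = -1.71 V.
But -1.71 V < V_ov = 0.6 V, so the device is actually in triode.
In triode I_D = k_p[V_ov V_SD − ½ V_SD²] and I_D = (V_DD − V_SD)/R_D. Equating: 11.6 V_SD² − 14.87 V_SD + 2.45 = 0, giving V_SD = 0.194 V (the root below V_ov).
I_D = (2.45 − 0.194) / 123 = 0.0183 mA.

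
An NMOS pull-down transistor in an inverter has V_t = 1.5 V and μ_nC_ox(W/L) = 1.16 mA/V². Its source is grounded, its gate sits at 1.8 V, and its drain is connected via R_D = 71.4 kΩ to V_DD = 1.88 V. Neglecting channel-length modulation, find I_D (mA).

V_GS = V_G = 1.8 V, so V_ov = 1.8 − 1.5 = 0.3 V.
Assume saturation: I_D = ½ k_n V_ov² = 0.5 × 1.16 × 0.3² = 0.0522 mA, giving V_DS = V_DD − I_D R_D = 1.88 − 0.0522 × 71.4 = -1.85 V.
But -1.85 V < V_ov = 0.3 V, so the device is actually in triode.
In triode I_D = k_n[V_ov V_DS − ½ V_DS²] and I_D = (V_DD − V_DS)/R_D. Equating: 41.4 V_DS² − 25.85 V_DS + 1.88 = 0, giving V_DS = 0.0841 V (the root below V_ov).
I_D = (1.88 − 0.0841) / 71.4 = 0.0252 mA.

I_D = 0.0252 mA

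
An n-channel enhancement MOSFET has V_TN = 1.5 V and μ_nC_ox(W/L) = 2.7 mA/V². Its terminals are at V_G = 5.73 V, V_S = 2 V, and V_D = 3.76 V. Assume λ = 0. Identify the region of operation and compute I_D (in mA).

V_GS = V_G − V_S = 5.73 − 2 = 3.73 V; V_DS = V_D − V_S = 3.76 − 2 = 1.76 V.
V_ov = V_GS − V_TN = 3.73 − 1.5 = 2.23 V.
Since V_DS = 1.76 V < V_ov = 2.23 V, the device is in the triode region.
I_D = k_n [V_ov · V_DS − ½ V_DS²] = 2.7 × [2.23 × 1.76 − 0.5 × 1.76²] = 6.42 mA.

Triode; I_D = 6.42 mA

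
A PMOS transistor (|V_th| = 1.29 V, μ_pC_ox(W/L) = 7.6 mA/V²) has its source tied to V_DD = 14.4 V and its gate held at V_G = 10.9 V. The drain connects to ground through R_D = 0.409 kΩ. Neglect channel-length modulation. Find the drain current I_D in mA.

I_D = 18.6 mA

V_SG = V_DD − V_G = 14.4 − 10.9 = 3.5 V, so V_ov = 3.5 − 1.29 = 2.21 V.
Assume saturation: I_D = ½ k_p V_ov² = 0.5 × 7.6 × 2.21² = 18.6 mA, giving V_SD = V_DD − I_D R_D = 14.4 − 18.6 × 0.409 = 6.81 V.
V_SD = 6.81 V ≥ V_ov = 2.21 V, confirming saturation.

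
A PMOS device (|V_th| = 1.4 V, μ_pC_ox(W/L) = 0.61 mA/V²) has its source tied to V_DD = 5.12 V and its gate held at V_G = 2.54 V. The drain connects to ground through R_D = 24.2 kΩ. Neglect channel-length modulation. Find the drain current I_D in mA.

I_D = 0.198 mA

V_SG = V_DD − V_G = 5.12 − 2.54 = 2.58 V, so V_ov = 2.58 − 1.4 = 1.18 V.
Assume saturation: I_D = ½ k_p V_ov² = 0.5 × 0.61 × 1.18² = 0.425 mA, giving V_SD = V_DD − I_D R_D = 5.12 − 0.425 × 24.2 = -5.16 V.
But -5.16 V < V_ov = 1.18 V, so the device is actually in triode.
In triode I_D = k_p[V_ov V_SD − ½ V_SD²] and I_D = (V_DD − V_SD)/R_D. Equating: 7.38 V_SD² − 18.42 V_SD + 5.12 = 0, giving V_SD = 0.319 V (the root below V_ov).
I_D = (5.12 − 0.319) / 24.2 = 0.198 mA.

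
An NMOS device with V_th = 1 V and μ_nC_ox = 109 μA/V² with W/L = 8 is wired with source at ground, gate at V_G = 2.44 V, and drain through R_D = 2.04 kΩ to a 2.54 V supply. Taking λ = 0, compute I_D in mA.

V_GS = V_G = 2.44 V, so V_ov = 2.44 − 1 = 1.44 V.
k_n = μ_nC_ox · (W/L) = 0.872 mA/V².
Assume saturation: I_D = ½ k_n V_ov² = 0.5 × 0.872 × 1.44² = 0.904 mA, giving V_DS = V_DD − I_D R_D = 2.54 − 0.904 × 2.04 = 0.696 V.
But 0.696 V < V_ov = 1.44 V, so the device is actually in triode.
In triode I_D = k_n[V_ov V_DS − ½ V_DS²] and I_D = (V_DD − V_DS)/R_D. Equating: 0.889 V_DS² − 3.562 V_DS + 2.54 = 0, giving V_DS = 0.928 V (the root below V_ov).
I_D = (2.54 − 0.928) / 2.04 = 0.79 mA.

I_D = 0.790 mA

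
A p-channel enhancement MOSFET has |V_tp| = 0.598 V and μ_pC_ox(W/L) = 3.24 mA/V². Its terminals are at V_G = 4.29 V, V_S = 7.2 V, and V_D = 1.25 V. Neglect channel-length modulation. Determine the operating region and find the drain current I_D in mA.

Saturation; I_D = 8.66 mA

V_SG = V_S − V_G = 7.2 − 4.29 = 2.91 V; V_SD = V_S − V_D = 7.2 − 1.25 = 5.95 V.
V_ov = V_SG − |V_tp| = 2.91 − 0.598 = 2.31 V.
Since V_SD = 5.95 V ≥ V_ov = 2.31 V, the device is in saturation.
I_D = ½ k_p V_ov² = 0.5 × 3.24 × 2.31² = 8.66 mA.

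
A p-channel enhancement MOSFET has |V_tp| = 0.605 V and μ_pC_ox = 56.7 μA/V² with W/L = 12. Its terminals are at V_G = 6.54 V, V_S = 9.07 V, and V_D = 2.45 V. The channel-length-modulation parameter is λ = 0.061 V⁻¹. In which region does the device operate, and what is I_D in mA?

Saturation; I_D = 1.77 mA

V_SG = V_S − V_G = 9.07 − 6.54 = 2.53 V; V_SD = V_S − V_D = 9.07 − 2.45 = 6.62 V.
k_p = μ_pC_ox · (W/L) = 0.6804 mA/V².
V_ov = V_SG − |V_tp| = 2.53 − 0.605 = 1.93 V.
Since V_SD = 6.62 V ≥ V_ov = 1.93 V, the device is in saturation.
I_D = ½ k_p V_ov² (1 + λ V_SD) = 0.5 × 0.6804 × 1.93² × (1 + 0.061 × 6.62) = 1.77 mA.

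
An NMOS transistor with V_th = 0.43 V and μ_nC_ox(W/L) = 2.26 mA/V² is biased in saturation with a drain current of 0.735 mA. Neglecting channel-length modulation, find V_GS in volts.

V_GS = 1.24 V

In saturation I_D = ½ k_n (V_GS − V_th)², so V_GS − V_th = √(2 I_D / k_n) = √(2 × 0.735 / 2.26) = 0.807 V.
V_GS = 0.43 + 0.807 = 1.24 V.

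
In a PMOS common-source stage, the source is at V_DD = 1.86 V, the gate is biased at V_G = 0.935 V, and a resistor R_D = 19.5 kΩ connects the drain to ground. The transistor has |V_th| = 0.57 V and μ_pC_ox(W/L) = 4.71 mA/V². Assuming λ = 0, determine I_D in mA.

I_D = 0.0923 mA

V_SG = V_DD − V_G = 1.86 − 0.935 = 0.925 V, so V_ov = 0.925 − 0.57 = 0.355 V.
Assume saturation: I_D = ½ k_p V_ov² = 0.5 × 4.71 × 0.355² = 0.297 mA, giving V_SD = V_DD − I_D R_D = 1.86 − 0.297 × 19.5 = -3.93 V.
But -3.93 V < V_ov = 0.355 V, so the device is actually in triode.
In triode I_D = k_p[V_ov V_SD − ½ V_SD²] and I_D = (V_DD − V_SD)/R_D. Equating: 45.9 V_SD² − 33.6 V_SD + 1.86 = 0, giving V_SD = 0.0603 V (the root below V_ov).
I_D = (1.86 − 0.0603) / 19.5 = 0.0923 mA.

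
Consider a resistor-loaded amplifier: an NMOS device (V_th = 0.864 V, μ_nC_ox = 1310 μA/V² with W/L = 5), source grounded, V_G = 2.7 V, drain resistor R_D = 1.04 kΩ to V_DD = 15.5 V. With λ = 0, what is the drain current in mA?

I_D = 11.0 mA

V_GS = V_G = 2.7 V, so V_ov = 2.7 − 0.864 = 1.84 V.
k_n = μ_nC_ox · (W/L) = 6.55 mA/V².
Assume saturation: I_D = ½ k_n V_ov² = 0.5 × 6.55 × 1.84² = 11 mA, giving V_DS = V_DD − I_D R_D = 15.5 − 11 × 1.04 = 4.02 V.
V_DS = 4.02 V ≥ V_ov = 1.84 V, confirming saturation.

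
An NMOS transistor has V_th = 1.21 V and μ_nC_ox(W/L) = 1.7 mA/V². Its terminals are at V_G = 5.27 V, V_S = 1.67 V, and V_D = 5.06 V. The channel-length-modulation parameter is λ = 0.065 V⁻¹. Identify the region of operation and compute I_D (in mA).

Saturation; I_D = 5.93 mA

V_GS = V_G − V_S = 5.27 − 1.67 = 3.6 V; V_DS = V_D − V_S = 5.06 − 1.67 = 3.39 V.
V_ov = V_GS − V_th = 3.6 − 1.21 = 2.39 V.
Since V_DS = 3.39 V ≥ V_ov = 2.39 V, the device is in saturation.
I_D = ½ k_n V_ov² (1 + λ V_DS) = 0.5 × 1.7 × 2.39² × (1 + 0.065 × 3.39) = 5.93 mA.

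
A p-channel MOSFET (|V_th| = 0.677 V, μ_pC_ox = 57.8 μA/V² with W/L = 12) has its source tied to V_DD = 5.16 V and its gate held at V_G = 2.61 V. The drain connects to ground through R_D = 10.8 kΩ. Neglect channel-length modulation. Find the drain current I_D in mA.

V_SG = V_DD − V_G = 5.16 − 2.61 = 2.55 V, so V_ov = 2.55 − 0.677 = 1.87 V.
k_p = μ_pC_ox · (W/L) = 0.6936 mA/V².
Assume saturation: I_D = ½ k_p V_ov² = 0.5 × 0.6936 × 1.87² = 1.22 mA, giving V_SD = V_DD − I_D R_D = 5.16 − 1.22 × 10.8 = -7.98 V.
But -7.98 V < V_ov = 1.87 V, so the device is actually in triode.
In triode I_D = k_p[V_ov V_SD − ½ V_SD²] and I_D = (V_DD − V_SD)/R_D. Equating: 3.75 V_SD² − 15.03 V_SD + 5.16 = 0, giving V_SD = 0.379 V (the root below V_ov).
I_D = (5.16 − 0.379) / 10.8 = 0.443 mA.

I_D = 0.443 mA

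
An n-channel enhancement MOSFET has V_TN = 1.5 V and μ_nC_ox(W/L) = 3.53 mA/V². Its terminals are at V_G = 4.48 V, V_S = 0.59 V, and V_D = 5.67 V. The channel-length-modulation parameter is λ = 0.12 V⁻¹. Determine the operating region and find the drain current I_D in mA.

Saturation; I_D = 16.2 mA

V_GS = V_G − V_S = 4.48 − 0.59 = 3.89 V; V_DS = V_D − V_S = 5.67 − 0.59 = 5.08 V.
V_ov = V_GS − V_TN = 3.89 − 1.5 = 2.39 V.
Since V_DS = 5.08 V ≥ V_ov = 2.39 V, the device is in saturation.
I_D = ½ k_n V_ov² (1 + λ V_DS) = 0.5 × 3.53 × 2.39² × (1 + 0.12 × 5.08) = 16.2 mA.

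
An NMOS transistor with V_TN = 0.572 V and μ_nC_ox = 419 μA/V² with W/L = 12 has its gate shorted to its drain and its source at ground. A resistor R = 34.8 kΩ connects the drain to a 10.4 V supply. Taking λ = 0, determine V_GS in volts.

V_GS = 0.901 V

With gate tied to drain, V_GS = V_DS ≥ V_GS − V_TN, so the device is in saturation.
k_n = μ_nC_ox · (W/L) = 5.028 mA/V².
KCL at the drain: ½ k_n (V_GS − V_TN)² = (V_DD − V_GS)/R.
Let x = V_GS − 0.572. Then 87.5 x² + x − 9.828 = 0, giving x = 0.329 V (positive root), so V_GS = 0.901 V.
I_D = (V_DD − V_GS)/R = (10.4 − 0.901) / 34.8 = 0.273 mA.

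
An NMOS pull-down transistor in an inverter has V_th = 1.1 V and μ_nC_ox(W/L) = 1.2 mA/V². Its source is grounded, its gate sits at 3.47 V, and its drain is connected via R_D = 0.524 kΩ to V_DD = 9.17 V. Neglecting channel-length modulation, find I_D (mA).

V_GS = V_G = 3.47 V, so V_ov = 3.47 − 1.1 = 2.37 V.
Assume saturation: I_D = ½ k_n V_ov² = 0.5 × 1.2 × 2.37² = 3.37 mA, giving V_DS = V_DD − I_D R_D = 9.17 − 3.37 × 0.524 = 7.4 V.
V_DS = 7.4 V ≥ V_ov = 2.37 V, confirming saturation.

I_D = 3.37 mA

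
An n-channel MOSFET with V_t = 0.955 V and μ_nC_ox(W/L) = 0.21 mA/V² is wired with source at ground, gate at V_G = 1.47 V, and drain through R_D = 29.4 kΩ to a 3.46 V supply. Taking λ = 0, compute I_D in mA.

I_D = 0.0278 mA

V_GS = V_G = 1.47 V, so V_ov = 1.47 − 0.955 = 0.515 V.
Assume saturation: I_D = ½ k_n V_ov² = 0.5 × 0.21 × 0.515² = 0.0278 mA, giving V_DS = V_DD − I_D R_D = 3.46 − 0.0278 × 29.4 = 2.64 V.
V_DS = 2.64 V ≥ V_ov = 0.515 V, confirming saturation.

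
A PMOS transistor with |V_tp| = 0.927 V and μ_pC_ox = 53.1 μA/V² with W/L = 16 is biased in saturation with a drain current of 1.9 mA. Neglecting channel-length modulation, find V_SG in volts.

V_SG = 3.04 V

k_p = μ_pC_ox · (W/L) = 0.8496 mA/V².
In saturation I_D = ½ k_p (V_SG − |V_tp|)², so V_SG − |V_tp| = √(2 I_D / k_p) = √(2 × 1.9 / 0.8496) = 2.11 V.
V_SG = 0.927 + 2.11 = 3.04 V.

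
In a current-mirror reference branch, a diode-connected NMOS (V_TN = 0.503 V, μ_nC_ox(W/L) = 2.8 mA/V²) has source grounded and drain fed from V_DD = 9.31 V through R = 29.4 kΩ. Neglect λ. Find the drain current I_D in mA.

I_D = 0.284 mA

With gate tied to drain, V_GS = V_DS ≥ V_GS − V_TN, so the device is in saturation.
KCL at the drain: ½ k_n (V_GS − V_TN)² = (V_DD − V_GS)/R.
Let x = V_GS − 0.503. Then 41.2 x² + x − 8.807 = 0, giving x = 0.451 V (positive root), so V_GS = 0.954 V.
I_D = (V_DD − V_GS)/R = (9.31 − 0.954) / 29.4 = 0.284 mA.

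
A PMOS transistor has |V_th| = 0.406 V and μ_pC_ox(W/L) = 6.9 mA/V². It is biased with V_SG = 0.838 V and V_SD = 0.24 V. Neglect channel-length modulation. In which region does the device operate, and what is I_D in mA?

V_ov = V_SG − |V_th| = 0.838 − 0.406 = 0.432 V.
Since V_SD = 0.24 V < V_ov = 0.432 V, the device is in the triode region.
I_D = k_p [V_ov · V_SD − ½ V_SD²] = 6.9 × [0.432 × 0.24 − 0.5 × 0.24²] = 0.517 mA.

Triode; I_D = 0.517 mA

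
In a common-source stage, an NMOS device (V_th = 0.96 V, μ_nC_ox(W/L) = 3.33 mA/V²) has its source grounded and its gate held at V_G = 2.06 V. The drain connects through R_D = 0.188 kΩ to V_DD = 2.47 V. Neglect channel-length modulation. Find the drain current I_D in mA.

I_D = 2.01 mA

V_GS = V_G = 2.06 V, so V_ov = 2.06 − 0.96 = 1.1 V.
Assume saturation: I_D = ½ k_n V_ov² = 0.5 × 3.33 × 1.1² = 2.01 mA, giving V_DS = V_DD − I_D R_D = 2.47 − 2.01 × 0.188 = 2.09 V.
V_DS = 2.09 V ≥ V_ov = 1.1 V, confirming saturation.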